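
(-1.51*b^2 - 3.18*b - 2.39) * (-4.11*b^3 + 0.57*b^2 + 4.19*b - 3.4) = 6.2061*b^5 + 12.2091*b^4 + 1.6834*b^3 - 9.5525*b^2 + 0.797899999999998*b + 8.126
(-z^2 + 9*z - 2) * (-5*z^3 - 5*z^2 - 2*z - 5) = 5*z^5 - 40*z^4 - 33*z^3 - 3*z^2 - 41*z + 10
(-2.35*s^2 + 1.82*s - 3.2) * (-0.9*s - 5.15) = 2.115*s^3 + 10.4645*s^2 - 6.493*s + 16.48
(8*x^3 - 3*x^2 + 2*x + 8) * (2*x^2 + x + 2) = 16*x^5 + 2*x^4 + 17*x^3 + 12*x^2 + 12*x + 16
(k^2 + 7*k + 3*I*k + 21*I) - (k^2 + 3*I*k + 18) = 7*k - 18 + 21*I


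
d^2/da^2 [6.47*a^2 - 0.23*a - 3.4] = 12.9400000000000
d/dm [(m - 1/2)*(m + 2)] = 2*m + 3/2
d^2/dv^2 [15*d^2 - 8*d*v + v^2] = 2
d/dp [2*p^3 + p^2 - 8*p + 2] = 6*p^2 + 2*p - 8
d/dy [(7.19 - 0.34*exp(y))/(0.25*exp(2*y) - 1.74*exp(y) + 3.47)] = (0.085*exp(2*y) - 3.595*exp(y) + 11.3308)*exp(y)/(0.0625*exp(4*y) - 0.87*exp(3*y) + 4.7626*exp(2*y) - 12.0756*exp(y) + 12.0409)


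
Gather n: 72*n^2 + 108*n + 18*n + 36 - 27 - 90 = 72*n^2 + 126*n - 81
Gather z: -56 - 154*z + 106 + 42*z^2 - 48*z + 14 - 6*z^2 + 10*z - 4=36*z^2 - 192*z + 60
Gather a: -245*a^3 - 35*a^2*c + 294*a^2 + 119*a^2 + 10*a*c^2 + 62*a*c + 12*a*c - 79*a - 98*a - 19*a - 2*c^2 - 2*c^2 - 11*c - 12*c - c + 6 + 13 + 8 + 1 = -245*a^3 + a^2*(413 - 35*c) + a*(10*c^2 + 74*c - 196) - 4*c^2 - 24*c + 28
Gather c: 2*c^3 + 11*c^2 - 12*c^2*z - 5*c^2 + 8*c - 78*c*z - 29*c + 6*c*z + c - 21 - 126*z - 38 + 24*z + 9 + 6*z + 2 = 2*c^3 + c^2*(6 - 12*z) + c*(-72*z - 20) - 96*z - 48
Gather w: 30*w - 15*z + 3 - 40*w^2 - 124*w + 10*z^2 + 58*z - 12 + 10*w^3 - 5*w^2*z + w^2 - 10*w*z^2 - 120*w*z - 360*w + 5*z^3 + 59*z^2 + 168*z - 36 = 10*w^3 + w^2*(-5*z - 39) + w*(-10*z^2 - 120*z - 454) + 5*z^3 + 69*z^2 + 211*z - 45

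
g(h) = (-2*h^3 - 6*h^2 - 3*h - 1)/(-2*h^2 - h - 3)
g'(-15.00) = 1.00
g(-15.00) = -12.43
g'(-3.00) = 0.90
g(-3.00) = -0.44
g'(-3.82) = 0.97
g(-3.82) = -1.21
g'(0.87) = 1.88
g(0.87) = 1.76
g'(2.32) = 1.33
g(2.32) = 4.06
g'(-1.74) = 0.42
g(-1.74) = 0.47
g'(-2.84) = 0.87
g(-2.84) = -0.30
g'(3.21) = 1.19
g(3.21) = 5.17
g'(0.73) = 1.90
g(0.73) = 1.49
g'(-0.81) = -0.53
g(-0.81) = 0.41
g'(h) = (4*h + 1)*(-2*h^3 - 6*h^2 - 3*h - 1)/(-2*h^2 - h - 3)^2 + (-6*h^2 - 12*h - 3)/(-2*h^2 - h - 3)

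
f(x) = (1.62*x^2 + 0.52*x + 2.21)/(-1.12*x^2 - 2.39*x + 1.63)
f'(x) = (2.24*x + 2.39)*(1.62*x^2 + 0.52*x + 2.21)/(-1.12*x^2 - 2.39*x + 1.63)^2 + (3.24*x + 0.52)/(-1.12*x^2 - 2.39*x + 1.63) = (-3.2894*x^2 + 10.2316*x + 6.1295)/(1.2544*x^4 + 5.3536*x^3 + 2.0609*x^2 - 7.7914*x + 2.6569)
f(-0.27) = 1.00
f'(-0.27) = 0.65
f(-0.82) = 1.01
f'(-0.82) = -0.56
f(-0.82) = 1.01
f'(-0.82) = -0.56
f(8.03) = -1.23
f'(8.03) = -0.02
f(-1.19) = 1.35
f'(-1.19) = -1.28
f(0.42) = 6.33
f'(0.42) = 53.59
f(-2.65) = 124.20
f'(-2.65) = -4562.20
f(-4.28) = -3.43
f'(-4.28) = -1.31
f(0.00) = 1.36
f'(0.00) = 2.31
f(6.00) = -1.20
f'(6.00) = -0.02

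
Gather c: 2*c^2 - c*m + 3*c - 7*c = 2*c^2 + c*(-m - 4)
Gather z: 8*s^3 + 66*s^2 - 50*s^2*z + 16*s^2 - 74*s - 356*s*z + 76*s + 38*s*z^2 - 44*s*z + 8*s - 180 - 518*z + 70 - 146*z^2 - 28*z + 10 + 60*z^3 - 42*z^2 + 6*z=8*s^3 + 82*s^2 + 10*s + 60*z^3 + z^2*(38*s - 188) + z*(-50*s^2 - 400*s - 540) - 100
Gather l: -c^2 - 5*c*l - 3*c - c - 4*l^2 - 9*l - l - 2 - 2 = -c^2 - 4*c - 4*l^2 + l*(-5*c - 10) - 4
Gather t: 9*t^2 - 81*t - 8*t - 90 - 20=9*t^2 - 89*t - 110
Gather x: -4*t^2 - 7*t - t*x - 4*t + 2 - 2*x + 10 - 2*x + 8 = -4*t^2 - 11*t + x*(-t - 4) + 20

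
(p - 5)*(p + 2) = p^2 - 3*p - 10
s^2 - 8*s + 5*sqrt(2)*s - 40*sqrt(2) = (s - 8)*(s + 5*sqrt(2))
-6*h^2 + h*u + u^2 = (-2*h + u)*(3*h + u)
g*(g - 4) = g^2 - 4*g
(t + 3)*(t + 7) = t^2 + 10*t + 21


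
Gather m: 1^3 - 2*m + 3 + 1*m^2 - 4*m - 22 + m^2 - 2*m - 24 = 2*m^2 - 8*m - 42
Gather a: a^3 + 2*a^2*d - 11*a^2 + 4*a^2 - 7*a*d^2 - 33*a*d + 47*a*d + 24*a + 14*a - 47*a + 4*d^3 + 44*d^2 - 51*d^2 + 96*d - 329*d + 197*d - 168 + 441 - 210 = a^3 + a^2*(2*d - 7) + a*(-7*d^2 + 14*d - 9) + 4*d^3 - 7*d^2 - 36*d + 63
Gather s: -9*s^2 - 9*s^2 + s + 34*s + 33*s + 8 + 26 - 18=-18*s^2 + 68*s + 16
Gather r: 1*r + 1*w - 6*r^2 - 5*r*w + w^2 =-6*r^2 + r*(1 - 5*w) + w^2 + w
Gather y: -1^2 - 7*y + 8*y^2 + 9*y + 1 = 8*y^2 + 2*y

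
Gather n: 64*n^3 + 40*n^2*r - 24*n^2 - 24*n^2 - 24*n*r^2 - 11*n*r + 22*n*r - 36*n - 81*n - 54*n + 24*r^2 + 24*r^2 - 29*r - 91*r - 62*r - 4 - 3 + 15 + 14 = 64*n^3 + n^2*(40*r - 48) + n*(-24*r^2 + 11*r - 171) + 48*r^2 - 182*r + 22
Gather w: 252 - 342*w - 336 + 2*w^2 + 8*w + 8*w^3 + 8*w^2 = 8*w^3 + 10*w^2 - 334*w - 84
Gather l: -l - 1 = -l - 1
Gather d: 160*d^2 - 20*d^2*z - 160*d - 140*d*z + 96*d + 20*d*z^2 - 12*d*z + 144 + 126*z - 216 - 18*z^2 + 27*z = d^2*(160 - 20*z) + d*(20*z^2 - 152*z - 64) - 18*z^2 + 153*z - 72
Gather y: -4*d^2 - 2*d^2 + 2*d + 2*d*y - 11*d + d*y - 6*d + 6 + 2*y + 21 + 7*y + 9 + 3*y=-6*d^2 - 15*d + y*(3*d + 12) + 36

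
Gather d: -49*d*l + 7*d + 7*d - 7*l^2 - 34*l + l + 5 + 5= d*(14 - 49*l) - 7*l^2 - 33*l + 10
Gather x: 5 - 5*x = 5 - 5*x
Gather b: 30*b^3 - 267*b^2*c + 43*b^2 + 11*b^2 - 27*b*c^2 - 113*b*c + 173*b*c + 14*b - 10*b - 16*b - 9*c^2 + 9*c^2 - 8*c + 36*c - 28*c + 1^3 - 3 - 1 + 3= 30*b^3 + b^2*(54 - 267*c) + b*(-27*c^2 + 60*c - 12)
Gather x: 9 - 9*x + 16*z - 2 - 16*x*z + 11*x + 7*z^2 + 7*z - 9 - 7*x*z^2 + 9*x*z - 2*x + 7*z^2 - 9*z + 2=x*(-7*z^2 - 7*z) + 14*z^2 + 14*z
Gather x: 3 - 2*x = 3 - 2*x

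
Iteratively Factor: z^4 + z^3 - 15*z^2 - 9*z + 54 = (z + 3)*(z^3 - 2*z^2 - 9*z + 18) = (z + 3)^2*(z^2 - 5*z + 6) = (z - 3)*(z + 3)^2*(z - 2)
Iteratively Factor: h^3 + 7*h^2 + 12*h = (h + 3)*(h^2 + 4*h) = h*(h + 3)*(h + 4)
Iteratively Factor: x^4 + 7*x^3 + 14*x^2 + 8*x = (x + 1)*(x^3 + 6*x^2 + 8*x) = (x + 1)*(x + 2)*(x^2 + 4*x) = x*(x + 1)*(x + 2)*(x + 4)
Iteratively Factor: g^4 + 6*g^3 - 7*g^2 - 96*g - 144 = (g - 4)*(g^3 + 10*g^2 + 33*g + 36) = (g - 4)*(g + 3)*(g^2 + 7*g + 12) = (g - 4)*(g + 3)*(g + 4)*(g + 3)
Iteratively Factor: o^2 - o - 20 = (o + 4)*(o - 5)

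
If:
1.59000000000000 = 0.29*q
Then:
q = 5.48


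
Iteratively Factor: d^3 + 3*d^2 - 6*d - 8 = (d + 1)*(d^2 + 2*d - 8) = (d + 1)*(d + 4)*(d - 2)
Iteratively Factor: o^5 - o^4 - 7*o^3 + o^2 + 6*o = (o - 1)*(o^4 - 7*o^2 - 6*o) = (o - 1)*(o + 1)*(o^3 - o^2 - 6*o) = o*(o - 1)*(o + 1)*(o^2 - o - 6) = o*(o - 3)*(o - 1)*(o + 1)*(o + 2)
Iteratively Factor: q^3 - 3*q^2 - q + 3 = (q - 3)*(q^2 - 1) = (q - 3)*(q - 1)*(q + 1)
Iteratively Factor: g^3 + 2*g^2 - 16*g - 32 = (g - 4)*(g^2 + 6*g + 8) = (g - 4)*(g + 4)*(g + 2)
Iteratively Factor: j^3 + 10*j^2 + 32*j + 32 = (j + 2)*(j^2 + 8*j + 16) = (j + 2)*(j + 4)*(j + 4)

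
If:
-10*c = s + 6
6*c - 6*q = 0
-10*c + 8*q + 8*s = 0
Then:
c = -24/41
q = -24/41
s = -6/41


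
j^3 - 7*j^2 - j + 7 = (j - 7)*(j - 1)*(j + 1)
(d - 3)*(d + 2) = d^2 - d - 6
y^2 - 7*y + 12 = (y - 4)*(y - 3)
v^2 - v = v*(v - 1)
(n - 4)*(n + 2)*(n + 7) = n^3 + 5*n^2 - 22*n - 56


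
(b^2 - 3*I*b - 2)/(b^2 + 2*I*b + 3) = (b - 2*I)/(b + 3*I)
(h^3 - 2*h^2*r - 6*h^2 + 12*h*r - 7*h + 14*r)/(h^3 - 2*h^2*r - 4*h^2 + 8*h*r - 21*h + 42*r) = (h + 1)/(h + 3)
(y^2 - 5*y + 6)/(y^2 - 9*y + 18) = (y - 2)/(y - 6)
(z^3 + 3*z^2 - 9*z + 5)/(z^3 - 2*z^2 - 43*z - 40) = (z^2 - 2*z + 1)/(z^2 - 7*z - 8)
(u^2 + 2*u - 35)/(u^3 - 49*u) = (u - 5)/(u*(u - 7))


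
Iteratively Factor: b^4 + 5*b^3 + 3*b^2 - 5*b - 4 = (b + 4)*(b^3 + b^2 - b - 1) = (b + 1)*(b + 4)*(b^2 - 1) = (b + 1)^2*(b + 4)*(b - 1)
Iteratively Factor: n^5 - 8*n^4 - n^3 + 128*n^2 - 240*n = (n - 5)*(n^4 - 3*n^3 - 16*n^2 + 48*n) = (n - 5)*(n + 4)*(n^3 - 7*n^2 + 12*n) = n*(n - 5)*(n + 4)*(n^2 - 7*n + 12) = n*(n - 5)*(n - 4)*(n + 4)*(n - 3)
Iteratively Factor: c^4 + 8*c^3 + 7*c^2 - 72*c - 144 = (c + 4)*(c^3 + 4*c^2 - 9*c - 36) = (c + 3)*(c + 4)*(c^2 + c - 12) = (c + 3)*(c + 4)^2*(c - 3)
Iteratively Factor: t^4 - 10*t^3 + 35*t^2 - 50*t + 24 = (t - 3)*(t^3 - 7*t^2 + 14*t - 8) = (t - 4)*(t - 3)*(t^2 - 3*t + 2) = (t - 4)*(t - 3)*(t - 2)*(t - 1)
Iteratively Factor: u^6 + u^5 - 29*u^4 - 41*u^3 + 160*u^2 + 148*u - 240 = (u + 2)*(u^5 - u^4 - 27*u^3 + 13*u^2 + 134*u - 120) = (u - 2)*(u + 2)*(u^4 + u^3 - 25*u^2 - 37*u + 60) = (u - 2)*(u + 2)*(u + 4)*(u^3 - 3*u^2 - 13*u + 15) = (u - 2)*(u - 1)*(u + 2)*(u + 4)*(u^2 - 2*u - 15) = (u - 2)*(u - 1)*(u + 2)*(u + 3)*(u + 4)*(u - 5)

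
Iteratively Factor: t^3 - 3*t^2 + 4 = (t + 1)*(t^2 - 4*t + 4) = (t - 2)*(t + 1)*(t - 2)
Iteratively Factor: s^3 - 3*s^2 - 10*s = (s - 5)*(s^2 + 2*s) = s*(s - 5)*(s + 2)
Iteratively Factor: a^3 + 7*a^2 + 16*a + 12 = (a + 3)*(a^2 + 4*a + 4) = (a + 2)*(a + 3)*(a + 2)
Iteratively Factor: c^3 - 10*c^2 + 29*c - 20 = (c - 5)*(c^2 - 5*c + 4) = (c - 5)*(c - 1)*(c - 4)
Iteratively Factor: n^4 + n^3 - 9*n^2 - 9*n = (n + 1)*(n^3 - 9*n) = (n - 3)*(n + 1)*(n^2 + 3*n) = n*(n - 3)*(n + 1)*(n + 3)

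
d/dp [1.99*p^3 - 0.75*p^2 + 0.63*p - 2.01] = 5.97*p^2 - 1.5*p + 0.63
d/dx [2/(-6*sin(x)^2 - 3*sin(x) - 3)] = 2*(4*sin(x) + 1)*cos(x)/(3*(sin(x) - cos(2*x) + 2)^2)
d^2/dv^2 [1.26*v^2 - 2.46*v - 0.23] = 2.52000000000000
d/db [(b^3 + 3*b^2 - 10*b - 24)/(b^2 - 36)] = (b^4 - 98*b^2 - 168*b + 360)/(b^4 - 72*b^2 + 1296)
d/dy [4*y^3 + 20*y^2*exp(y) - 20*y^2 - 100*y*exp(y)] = 20*y^2*exp(y) + 12*y^2 - 60*y*exp(y) - 40*y - 100*exp(y)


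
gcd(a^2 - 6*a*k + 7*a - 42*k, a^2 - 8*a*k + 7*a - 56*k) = a + 7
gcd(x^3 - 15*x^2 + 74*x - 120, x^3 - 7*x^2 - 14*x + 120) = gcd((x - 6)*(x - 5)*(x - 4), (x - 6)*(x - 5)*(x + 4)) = x^2 - 11*x + 30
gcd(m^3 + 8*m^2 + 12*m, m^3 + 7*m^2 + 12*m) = m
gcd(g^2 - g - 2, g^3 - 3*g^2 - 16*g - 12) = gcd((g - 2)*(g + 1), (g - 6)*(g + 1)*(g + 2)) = g + 1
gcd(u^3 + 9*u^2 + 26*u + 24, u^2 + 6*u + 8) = u^2 + 6*u + 8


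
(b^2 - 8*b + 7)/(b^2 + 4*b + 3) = (b^2 - 8*b + 7)/(b^2 + 4*b + 3)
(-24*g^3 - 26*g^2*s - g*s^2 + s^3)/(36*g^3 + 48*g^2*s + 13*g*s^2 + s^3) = (-24*g^2 - 2*g*s + s^2)/(36*g^2 + 12*g*s + s^2)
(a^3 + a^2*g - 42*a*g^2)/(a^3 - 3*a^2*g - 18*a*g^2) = (a + 7*g)/(a + 3*g)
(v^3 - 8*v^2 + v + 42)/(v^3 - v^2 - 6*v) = (v - 7)/v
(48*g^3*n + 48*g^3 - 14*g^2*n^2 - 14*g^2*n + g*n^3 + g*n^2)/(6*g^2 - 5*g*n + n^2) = g*(48*g^2*n + 48*g^2 - 14*g*n^2 - 14*g*n + n^3 + n^2)/(6*g^2 - 5*g*n + n^2)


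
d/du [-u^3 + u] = 1 - 3*u^2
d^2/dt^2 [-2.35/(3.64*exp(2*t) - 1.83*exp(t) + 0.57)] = (-2.35*(7.28*exp(t) - 1.83)*(14.56*exp(t) - 3.66)*exp(t) + (34.216*exp(t) - 4.3005)*(3.64*exp(2*t) - 1.83*exp(t) + 0.57))*exp(t)/(3.64*exp(2*t) - 1.83*exp(t) + 0.57)^3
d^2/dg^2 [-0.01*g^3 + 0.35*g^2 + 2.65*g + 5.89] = 0.7 - 0.06*g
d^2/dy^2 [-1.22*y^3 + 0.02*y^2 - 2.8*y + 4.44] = 0.04 - 7.32*y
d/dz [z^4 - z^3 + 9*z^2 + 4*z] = 4*z^3 - 3*z^2 + 18*z + 4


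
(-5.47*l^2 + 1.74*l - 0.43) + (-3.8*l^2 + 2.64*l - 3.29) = -9.27*l^2 + 4.38*l - 3.72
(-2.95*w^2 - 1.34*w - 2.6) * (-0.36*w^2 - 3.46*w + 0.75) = 1.062*w^4 + 10.6894*w^3 + 3.3599*w^2 + 7.991*w - 1.95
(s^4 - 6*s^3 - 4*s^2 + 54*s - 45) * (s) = s^5 - 6*s^4 - 4*s^3 + 54*s^2 - 45*s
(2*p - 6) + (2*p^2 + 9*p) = 2*p^2 + 11*p - 6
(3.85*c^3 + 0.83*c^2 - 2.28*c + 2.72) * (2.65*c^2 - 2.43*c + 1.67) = 10.2025*c^5 - 7.156*c^4 - 1.6294*c^3 + 14.1345*c^2 - 10.4172*c + 4.5424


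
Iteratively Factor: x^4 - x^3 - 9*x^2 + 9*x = (x - 3)*(x^3 + 2*x^2 - 3*x) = (x - 3)*(x + 3)*(x^2 - x) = x*(x - 3)*(x + 3)*(x - 1)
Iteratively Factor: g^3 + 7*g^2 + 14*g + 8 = (g + 1)*(g^2 + 6*g + 8) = (g + 1)*(g + 4)*(g + 2)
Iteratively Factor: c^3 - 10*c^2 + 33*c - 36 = (c - 4)*(c^2 - 6*c + 9) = (c - 4)*(c - 3)*(c - 3)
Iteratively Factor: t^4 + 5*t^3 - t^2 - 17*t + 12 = (t + 3)*(t^3 + 2*t^2 - 7*t + 4) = (t + 3)*(t + 4)*(t^2 - 2*t + 1) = (t - 1)*(t + 3)*(t + 4)*(t - 1)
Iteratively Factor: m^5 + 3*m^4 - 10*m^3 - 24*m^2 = (m - 3)*(m^4 + 6*m^3 + 8*m^2) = (m - 3)*(m + 4)*(m^3 + 2*m^2) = m*(m - 3)*(m + 4)*(m^2 + 2*m) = m^2*(m - 3)*(m + 4)*(m + 2)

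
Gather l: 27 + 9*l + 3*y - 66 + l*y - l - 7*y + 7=l*(y + 8) - 4*y - 32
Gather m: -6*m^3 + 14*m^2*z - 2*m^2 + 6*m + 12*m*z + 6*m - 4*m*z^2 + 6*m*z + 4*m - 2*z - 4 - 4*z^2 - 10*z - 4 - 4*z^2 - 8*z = -6*m^3 + m^2*(14*z - 2) + m*(-4*z^2 + 18*z + 16) - 8*z^2 - 20*z - 8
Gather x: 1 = 1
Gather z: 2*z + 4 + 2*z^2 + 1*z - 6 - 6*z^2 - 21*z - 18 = -4*z^2 - 18*z - 20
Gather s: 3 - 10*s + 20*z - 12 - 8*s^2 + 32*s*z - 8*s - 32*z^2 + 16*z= -8*s^2 + s*(32*z - 18) - 32*z^2 + 36*z - 9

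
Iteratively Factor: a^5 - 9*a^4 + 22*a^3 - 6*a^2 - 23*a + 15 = (a - 5)*(a^4 - 4*a^3 + 2*a^2 + 4*a - 3) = (a - 5)*(a - 3)*(a^3 - a^2 - a + 1) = (a - 5)*(a - 3)*(a + 1)*(a^2 - 2*a + 1) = (a - 5)*(a - 3)*(a - 1)*(a + 1)*(a - 1)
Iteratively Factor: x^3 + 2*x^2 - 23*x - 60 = (x + 4)*(x^2 - 2*x - 15) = (x - 5)*(x + 4)*(x + 3)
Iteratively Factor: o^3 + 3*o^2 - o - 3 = (o + 3)*(o^2 - 1) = (o - 1)*(o + 3)*(o + 1)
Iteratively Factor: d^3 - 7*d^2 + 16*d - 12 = (d - 2)*(d^2 - 5*d + 6) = (d - 3)*(d - 2)*(d - 2)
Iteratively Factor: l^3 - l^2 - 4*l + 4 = (l + 2)*(l^2 - 3*l + 2) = (l - 1)*(l + 2)*(l - 2)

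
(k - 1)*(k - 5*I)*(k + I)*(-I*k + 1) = -I*k^4 - 3*k^3 + I*k^3 + 3*k^2 - 9*I*k^2 + 5*k + 9*I*k - 5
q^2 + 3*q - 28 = (q - 4)*(q + 7)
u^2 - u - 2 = (u - 2)*(u + 1)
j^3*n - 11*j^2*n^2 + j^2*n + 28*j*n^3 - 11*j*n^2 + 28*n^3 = (j - 7*n)*(j - 4*n)*(j*n + n)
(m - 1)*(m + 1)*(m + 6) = m^3 + 6*m^2 - m - 6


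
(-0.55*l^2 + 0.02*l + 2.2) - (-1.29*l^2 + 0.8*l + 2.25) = 0.74*l^2 - 0.78*l - 0.0499999999999998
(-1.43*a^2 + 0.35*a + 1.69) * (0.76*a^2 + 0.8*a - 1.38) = -1.0868*a^4 - 0.878*a^3 + 3.5378*a^2 + 0.869*a - 2.3322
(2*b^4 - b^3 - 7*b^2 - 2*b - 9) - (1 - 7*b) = 2*b^4 - b^3 - 7*b^2 + 5*b - 10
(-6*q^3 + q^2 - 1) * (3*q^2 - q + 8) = -18*q^5 + 9*q^4 - 49*q^3 + 5*q^2 + q - 8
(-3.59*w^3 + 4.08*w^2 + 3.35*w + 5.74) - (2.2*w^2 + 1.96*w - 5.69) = -3.59*w^3 + 1.88*w^2 + 1.39*w + 11.43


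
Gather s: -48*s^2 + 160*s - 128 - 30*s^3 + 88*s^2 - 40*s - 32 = -30*s^3 + 40*s^2 + 120*s - 160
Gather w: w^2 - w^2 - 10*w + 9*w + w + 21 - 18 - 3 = 0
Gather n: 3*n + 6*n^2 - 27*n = 6*n^2 - 24*n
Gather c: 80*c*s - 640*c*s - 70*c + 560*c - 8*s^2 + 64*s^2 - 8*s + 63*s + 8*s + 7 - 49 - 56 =c*(490 - 560*s) + 56*s^2 + 63*s - 98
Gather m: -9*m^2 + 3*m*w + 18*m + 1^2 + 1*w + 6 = -9*m^2 + m*(3*w + 18) + w + 7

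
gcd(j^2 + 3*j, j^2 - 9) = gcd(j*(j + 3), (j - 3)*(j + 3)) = j + 3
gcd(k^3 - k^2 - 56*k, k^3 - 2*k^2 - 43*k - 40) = k - 8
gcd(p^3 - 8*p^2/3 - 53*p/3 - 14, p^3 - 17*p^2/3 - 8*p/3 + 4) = p^2 - 5*p - 6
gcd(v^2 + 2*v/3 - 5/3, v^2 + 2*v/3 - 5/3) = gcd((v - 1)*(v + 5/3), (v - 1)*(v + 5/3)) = v^2 + 2*v/3 - 5/3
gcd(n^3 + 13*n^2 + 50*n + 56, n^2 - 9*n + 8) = 1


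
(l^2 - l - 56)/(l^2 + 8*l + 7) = (l - 8)/(l + 1)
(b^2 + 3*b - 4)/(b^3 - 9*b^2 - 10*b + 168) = (b - 1)/(b^2 - 13*b + 42)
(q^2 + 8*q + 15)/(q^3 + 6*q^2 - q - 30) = 1/(q - 2)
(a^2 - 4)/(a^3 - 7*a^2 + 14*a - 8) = (a + 2)/(a^2 - 5*a + 4)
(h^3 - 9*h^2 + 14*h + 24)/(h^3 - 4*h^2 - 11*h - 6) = (h - 4)/(h + 1)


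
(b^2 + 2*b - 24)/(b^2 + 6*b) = (b - 4)/b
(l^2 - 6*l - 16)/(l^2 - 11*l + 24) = (l + 2)/(l - 3)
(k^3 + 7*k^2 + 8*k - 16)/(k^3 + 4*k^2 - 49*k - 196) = (k^2 + 3*k - 4)/(k^2 - 49)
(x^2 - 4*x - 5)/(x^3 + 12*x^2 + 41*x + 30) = (x - 5)/(x^2 + 11*x + 30)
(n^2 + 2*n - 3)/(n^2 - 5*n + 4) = (n + 3)/(n - 4)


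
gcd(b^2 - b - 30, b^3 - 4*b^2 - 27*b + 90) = b^2 - b - 30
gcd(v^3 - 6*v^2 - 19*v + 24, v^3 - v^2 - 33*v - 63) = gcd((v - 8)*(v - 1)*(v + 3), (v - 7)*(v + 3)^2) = v + 3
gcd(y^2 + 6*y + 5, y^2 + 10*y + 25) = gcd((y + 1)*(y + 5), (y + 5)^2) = y + 5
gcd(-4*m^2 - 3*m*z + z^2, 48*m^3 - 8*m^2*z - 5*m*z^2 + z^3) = -4*m + z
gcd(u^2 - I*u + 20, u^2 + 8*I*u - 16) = u + 4*I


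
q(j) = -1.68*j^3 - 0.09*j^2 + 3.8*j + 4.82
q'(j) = -5.04*j^2 - 0.18*j + 3.8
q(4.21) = -106.14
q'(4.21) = -86.29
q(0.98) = 6.88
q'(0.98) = -1.22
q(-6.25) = 387.71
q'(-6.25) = -191.95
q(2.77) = -21.05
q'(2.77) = -35.37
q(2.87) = -24.73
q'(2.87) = -38.23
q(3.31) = -44.51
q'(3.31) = -52.01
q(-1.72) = 6.57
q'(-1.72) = -10.80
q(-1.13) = 2.84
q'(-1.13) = -2.43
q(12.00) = -2865.58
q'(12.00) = -724.12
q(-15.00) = 5597.57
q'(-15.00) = -1127.50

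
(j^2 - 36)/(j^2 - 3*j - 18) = (j + 6)/(j + 3)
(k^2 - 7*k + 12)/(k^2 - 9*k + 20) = (k - 3)/(k - 5)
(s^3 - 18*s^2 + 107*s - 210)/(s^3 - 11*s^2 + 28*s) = (s^2 - 11*s + 30)/(s*(s - 4))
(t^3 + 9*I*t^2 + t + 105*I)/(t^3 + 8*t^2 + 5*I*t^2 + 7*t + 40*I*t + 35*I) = (t^2 + 4*I*t + 21)/(t^2 + 8*t + 7)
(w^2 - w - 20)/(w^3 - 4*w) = (w^2 - w - 20)/(w*(w^2 - 4))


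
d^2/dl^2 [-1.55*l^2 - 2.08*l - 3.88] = -3.10000000000000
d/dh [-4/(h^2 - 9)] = 8*h/(h^2 - 9)^2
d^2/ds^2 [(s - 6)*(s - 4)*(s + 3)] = 6*s - 14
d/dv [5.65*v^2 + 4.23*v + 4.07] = 11.3*v + 4.23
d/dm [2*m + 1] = 2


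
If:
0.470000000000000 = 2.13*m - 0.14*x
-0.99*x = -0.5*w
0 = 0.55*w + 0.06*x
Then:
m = 0.22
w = 0.00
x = 0.00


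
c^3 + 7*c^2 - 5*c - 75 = (c - 3)*(c + 5)^2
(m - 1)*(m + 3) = m^2 + 2*m - 3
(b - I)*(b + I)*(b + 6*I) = b^3 + 6*I*b^2 + b + 6*I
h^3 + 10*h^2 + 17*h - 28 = (h - 1)*(h + 4)*(h + 7)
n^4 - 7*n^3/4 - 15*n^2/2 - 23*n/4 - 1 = (n - 4)*(n + 1/4)*(n + 1)^2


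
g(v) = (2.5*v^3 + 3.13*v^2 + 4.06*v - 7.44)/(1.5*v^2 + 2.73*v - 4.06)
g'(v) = (-3.0*v - 2.73)*(2.5*v^3 + 3.13*v^2 + 4.06*v - 7.44)/(1.5*v^2 + 2.73*v - 4.06)^2 + (7.5*v^2 + 6.26*v + 4.06)/(1.5*v^2 + 2.73*v - 4.06) = (3.75*v^4 + 13.65*v^3 - 27.9951*v^2 - 3.0956*v + 3.8276)/(2.25*v^4 + 8.19*v^3 - 4.7271*v^2 - 22.1676*v + 16.4836)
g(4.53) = 7.87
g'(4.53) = 1.48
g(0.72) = 1.49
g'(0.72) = -3.93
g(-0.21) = 1.79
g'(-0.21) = 0.15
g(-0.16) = 1.80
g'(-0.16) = 0.18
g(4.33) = 7.57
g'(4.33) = 1.47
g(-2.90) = -84.43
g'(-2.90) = -713.22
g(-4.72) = -13.34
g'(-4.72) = -0.66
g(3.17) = 5.92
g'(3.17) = 1.36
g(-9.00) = -17.37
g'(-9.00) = 1.44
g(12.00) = 19.66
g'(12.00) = 1.62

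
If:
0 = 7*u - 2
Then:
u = 2/7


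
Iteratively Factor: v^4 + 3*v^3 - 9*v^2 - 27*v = (v)*(v^3 + 3*v^2 - 9*v - 27) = v*(v + 3)*(v^2 - 9) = v*(v - 3)*(v + 3)*(v + 3)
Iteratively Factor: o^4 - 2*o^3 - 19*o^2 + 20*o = (o + 4)*(o^3 - 6*o^2 + 5*o) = (o - 5)*(o + 4)*(o^2 - o) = (o - 5)*(o - 1)*(o + 4)*(o)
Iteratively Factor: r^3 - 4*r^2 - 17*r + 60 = (r - 5)*(r^2 + r - 12) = (r - 5)*(r + 4)*(r - 3)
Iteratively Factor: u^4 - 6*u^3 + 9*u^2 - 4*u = (u - 4)*(u^3 - 2*u^2 + u) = (u - 4)*(u - 1)*(u^2 - u) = (u - 4)*(u - 1)^2*(u)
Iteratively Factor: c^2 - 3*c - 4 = (c - 4)*(c + 1)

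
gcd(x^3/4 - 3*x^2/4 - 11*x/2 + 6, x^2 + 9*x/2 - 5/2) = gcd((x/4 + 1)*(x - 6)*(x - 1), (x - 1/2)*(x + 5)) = 1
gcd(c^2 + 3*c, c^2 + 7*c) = c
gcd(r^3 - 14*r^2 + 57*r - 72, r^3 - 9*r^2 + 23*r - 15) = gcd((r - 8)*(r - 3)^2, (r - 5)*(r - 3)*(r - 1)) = r - 3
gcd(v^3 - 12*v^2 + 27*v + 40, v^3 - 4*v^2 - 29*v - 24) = v^2 - 7*v - 8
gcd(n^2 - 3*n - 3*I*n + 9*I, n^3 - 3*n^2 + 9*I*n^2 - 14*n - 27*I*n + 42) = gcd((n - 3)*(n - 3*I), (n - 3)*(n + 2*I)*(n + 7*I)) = n - 3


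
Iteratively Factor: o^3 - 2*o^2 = (o - 2)*(o^2) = o*(o - 2)*(o)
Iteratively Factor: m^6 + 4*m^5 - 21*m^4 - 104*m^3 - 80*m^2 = (m - 5)*(m^5 + 9*m^4 + 24*m^3 + 16*m^2) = (m - 5)*(m + 4)*(m^4 + 5*m^3 + 4*m^2) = m*(m - 5)*(m + 4)*(m^3 + 5*m^2 + 4*m) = m*(m - 5)*(m + 1)*(m + 4)*(m^2 + 4*m) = m^2*(m - 5)*(m + 1)*(m + 4)*(m + 4)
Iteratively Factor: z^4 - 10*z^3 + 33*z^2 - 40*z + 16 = (z - 4)*(z^3 - 6*z^2 + 9*z - 4) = (z - 4)^2*(z^2 - 2*z + 1) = (z - 4)^2*(z - 1)*(z - 1)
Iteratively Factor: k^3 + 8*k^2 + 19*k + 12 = (k + 3)*(k^2 + 5*k + 4) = (k + 1)*(k + 3)*(k + 4)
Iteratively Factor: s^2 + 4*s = (s + 4)*(s)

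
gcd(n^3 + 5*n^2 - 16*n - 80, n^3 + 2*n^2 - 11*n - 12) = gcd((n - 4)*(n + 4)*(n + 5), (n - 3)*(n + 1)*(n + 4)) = n + 4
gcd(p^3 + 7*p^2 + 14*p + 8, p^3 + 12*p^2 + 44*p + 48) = p^2 + 6*p + 8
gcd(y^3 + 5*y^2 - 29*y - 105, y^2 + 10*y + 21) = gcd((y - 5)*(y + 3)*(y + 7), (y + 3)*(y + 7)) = y^2 + 10*y + 21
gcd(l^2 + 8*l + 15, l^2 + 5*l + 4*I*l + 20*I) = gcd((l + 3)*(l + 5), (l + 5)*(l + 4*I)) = l + 5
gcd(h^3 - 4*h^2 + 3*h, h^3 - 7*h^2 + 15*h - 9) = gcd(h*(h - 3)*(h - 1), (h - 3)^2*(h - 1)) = h^2 - 4*h + 3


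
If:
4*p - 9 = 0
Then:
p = 9/4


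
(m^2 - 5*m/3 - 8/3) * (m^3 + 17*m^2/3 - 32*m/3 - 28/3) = m^5 + 4*m^4 - 205*m^3/9 - 20*m^2/3 + 44*m + 224/9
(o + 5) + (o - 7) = 2*o - 2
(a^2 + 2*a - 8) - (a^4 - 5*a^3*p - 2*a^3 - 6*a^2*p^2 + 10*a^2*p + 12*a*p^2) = -a^4 + 5*a^3*p + 2*a^3 + 6*a^2*p^2 - 10*a^2*p + a^2 - 12*a*p^2 + 2*a - 8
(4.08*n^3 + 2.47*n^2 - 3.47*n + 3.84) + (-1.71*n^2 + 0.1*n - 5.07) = 4.08*n^3 + 0.76*n^2 - 3.37*n - 1.23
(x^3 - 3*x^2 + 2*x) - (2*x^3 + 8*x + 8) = -x^3 - 3*x^2 - 6*x - 8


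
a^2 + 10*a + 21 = (a + 3)*(a + 7)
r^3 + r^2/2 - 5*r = r*(r - 2)*(r + 5/2)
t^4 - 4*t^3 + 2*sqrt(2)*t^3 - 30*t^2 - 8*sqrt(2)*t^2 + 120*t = t*(t - 4)*(t - 3*sqrt(2))*(t + 5*sqrt(2))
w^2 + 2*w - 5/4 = (w - 1/2)*(w + 5/2)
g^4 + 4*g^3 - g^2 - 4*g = g*(g - 1)*(g + 1)*(g + 4)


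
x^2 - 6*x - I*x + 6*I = (x - 6)*(x - I)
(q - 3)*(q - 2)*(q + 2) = q^3 - 3*q^2 - 4*q + 12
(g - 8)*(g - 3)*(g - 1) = g^3 - 12*g^2 + 35*g - 24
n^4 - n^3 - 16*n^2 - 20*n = n*(n - 5)*(n + 2)^2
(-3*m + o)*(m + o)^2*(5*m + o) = -15*m^4 - 28*m^3*o - 10*m^2*o^2 + 4*m*o^3 + o^4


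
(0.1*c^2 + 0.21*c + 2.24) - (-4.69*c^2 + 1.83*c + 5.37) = 4.79*c^2 - 1.62*c - 3.13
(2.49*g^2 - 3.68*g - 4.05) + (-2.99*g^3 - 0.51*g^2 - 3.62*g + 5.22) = -2.99*g^3 + 1.98*g^2 - 7.3*g + 1.17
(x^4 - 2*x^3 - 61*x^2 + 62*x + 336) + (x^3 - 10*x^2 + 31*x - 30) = x^4 - x^3 - 71*x^2 + 93*x + 306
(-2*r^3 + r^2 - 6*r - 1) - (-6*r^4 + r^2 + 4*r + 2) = 6*r^4 - 2*r^3 - 10*r - 3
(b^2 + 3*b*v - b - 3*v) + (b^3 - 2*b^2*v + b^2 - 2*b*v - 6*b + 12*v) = b^3 - 2*b^2*v + 2*b^2 + b*v - 7*b + 9*v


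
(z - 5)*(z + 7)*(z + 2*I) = z^3 + 2*z^2 + 2*I*z^2 - 35*z + 4*I*z - 70*I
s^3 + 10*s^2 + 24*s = s*(s + 4)*(s + 6)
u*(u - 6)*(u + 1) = u^3 - 5*u^2 - 6*u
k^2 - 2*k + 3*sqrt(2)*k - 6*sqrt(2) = (k - 2)*(k + 3*sqrt(2))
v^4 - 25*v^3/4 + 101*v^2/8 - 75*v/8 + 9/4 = (v - 3)*(v - 2)*(v - 3/4)*(v - 1/2)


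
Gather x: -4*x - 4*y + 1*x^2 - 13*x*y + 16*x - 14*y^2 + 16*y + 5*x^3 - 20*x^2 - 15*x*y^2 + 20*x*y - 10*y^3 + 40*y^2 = 5*x^3 - 19*x^2 + x*(-15*y^2 + 7*y + 12) - 10*y^3 + 26*y^2 + 12*y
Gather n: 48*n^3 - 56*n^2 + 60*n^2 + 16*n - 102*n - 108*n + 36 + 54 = 48*n^3 + 4*n^2 - 194*n + 90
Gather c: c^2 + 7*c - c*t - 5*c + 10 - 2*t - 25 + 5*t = c^2 + c*(2 - t) + 3*t - 15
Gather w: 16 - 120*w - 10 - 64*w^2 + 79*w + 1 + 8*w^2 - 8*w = -56*w^2 - 49*w + 7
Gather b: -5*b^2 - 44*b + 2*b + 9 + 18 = -5*b^2 - 42*b + 27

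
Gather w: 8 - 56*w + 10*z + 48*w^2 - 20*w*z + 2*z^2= 48*w^2 + w*(-20*z - 56) + 2*z^2 + 10*z + 8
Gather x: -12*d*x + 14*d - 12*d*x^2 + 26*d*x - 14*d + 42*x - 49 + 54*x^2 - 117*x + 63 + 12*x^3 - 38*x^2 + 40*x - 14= 12*x^3 + x^2*(16 - 12*d) + x*(14*d - 35)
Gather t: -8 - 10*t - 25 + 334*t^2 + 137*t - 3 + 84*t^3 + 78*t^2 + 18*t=84*t^3 + 412*t^2 + 145*t - 36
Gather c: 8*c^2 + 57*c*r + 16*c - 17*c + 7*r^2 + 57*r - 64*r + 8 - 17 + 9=8*c^2 + c*(57*r - 1) + 7*r^2 - 7*r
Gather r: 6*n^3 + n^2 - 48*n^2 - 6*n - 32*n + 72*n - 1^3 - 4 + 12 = 6*n^3 - 47*n^2 + 34*n + 7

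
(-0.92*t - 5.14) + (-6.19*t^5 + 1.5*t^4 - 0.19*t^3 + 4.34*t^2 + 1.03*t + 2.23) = -6.19*t^5 + 1.5*t^4 - 0.19*t^3 + 4.34*t^2 + 0.11*t - 2.91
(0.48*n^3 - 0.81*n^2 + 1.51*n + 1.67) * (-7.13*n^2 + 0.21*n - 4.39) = -3.4224*n^5 + 5.8761*n^4 - 13.0436*n^3 - 8.0341*n^2 - 6.2782*n - 7.3313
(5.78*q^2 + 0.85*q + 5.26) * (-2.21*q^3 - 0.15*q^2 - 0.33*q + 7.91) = -12.7738*q^5 - 2.7455*q^4 - 13.6595*q^3 + 44.6503*q^2 + 4.9877*q + 41.6066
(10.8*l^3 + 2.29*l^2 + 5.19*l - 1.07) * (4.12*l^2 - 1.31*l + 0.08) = 44.496*l^5 - 4.7132*l^4 + 19.2469*l^3 - 11.0241*l^2 + 1.8169*l - 0.0856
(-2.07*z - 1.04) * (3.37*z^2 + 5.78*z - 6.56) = -6.9759*z^3 - 15.4694*z^2 + 7.568*z + 6.8224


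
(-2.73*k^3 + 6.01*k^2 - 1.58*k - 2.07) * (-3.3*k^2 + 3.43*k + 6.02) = 9.009*k^5 - 29.1969*k^4 + 9.3937*k^3 + 37.5918*k^2 - 16.6117*k - 12.4614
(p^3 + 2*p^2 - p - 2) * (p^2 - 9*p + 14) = p^5 - 7*p^4 - 5*p^3 + 35*p^2 + 4*p - 28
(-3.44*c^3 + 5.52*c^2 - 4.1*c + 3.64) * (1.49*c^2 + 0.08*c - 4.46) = -5.1256*c^5 + 7.9496*c^4 + 9.675*c^3 - 19.5236*c^2 + 18.5772*c - 16.2344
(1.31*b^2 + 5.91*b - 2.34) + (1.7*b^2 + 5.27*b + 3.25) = 3.01*b^2 + 11.18*b + 0.91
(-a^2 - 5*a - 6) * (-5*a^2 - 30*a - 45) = 5*a^4 + 55*a^3 + 225*a^2 + 405*a + 270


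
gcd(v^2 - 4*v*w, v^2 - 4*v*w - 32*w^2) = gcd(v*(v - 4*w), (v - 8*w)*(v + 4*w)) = 1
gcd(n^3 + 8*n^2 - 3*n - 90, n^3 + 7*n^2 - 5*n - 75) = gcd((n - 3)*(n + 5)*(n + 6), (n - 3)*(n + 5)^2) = n^2 + 2*n - 15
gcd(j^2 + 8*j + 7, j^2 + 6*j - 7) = j + 7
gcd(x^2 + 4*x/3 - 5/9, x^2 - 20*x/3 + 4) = 1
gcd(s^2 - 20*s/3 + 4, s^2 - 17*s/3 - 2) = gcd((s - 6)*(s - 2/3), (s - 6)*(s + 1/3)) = s - 6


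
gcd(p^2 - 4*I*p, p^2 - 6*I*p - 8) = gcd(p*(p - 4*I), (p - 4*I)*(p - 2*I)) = p - 4*I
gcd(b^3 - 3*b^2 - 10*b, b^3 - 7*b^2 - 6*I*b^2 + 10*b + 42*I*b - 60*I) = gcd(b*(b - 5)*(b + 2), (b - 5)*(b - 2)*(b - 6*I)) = b - 5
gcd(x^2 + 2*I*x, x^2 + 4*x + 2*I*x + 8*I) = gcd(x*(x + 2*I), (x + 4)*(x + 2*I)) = x + 2*I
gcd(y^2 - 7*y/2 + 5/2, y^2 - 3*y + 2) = y - 1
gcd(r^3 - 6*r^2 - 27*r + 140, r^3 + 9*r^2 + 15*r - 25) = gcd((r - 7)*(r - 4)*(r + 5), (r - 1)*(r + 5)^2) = r + 5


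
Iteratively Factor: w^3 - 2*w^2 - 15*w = (w)*(w^2 - 2*w - 15) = w*(w - 5)*(w + 3)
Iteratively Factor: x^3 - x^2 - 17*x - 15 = (x - 5)*(x^2 + 4*x + 3) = (x - 5)*(x + 3)*(x + 1)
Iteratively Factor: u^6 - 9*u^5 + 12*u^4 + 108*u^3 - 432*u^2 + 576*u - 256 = (u - 1)*(u^5 - 8*u^4 + 4*u^3 + 112*u^2 - 320*u + 256) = (u - 4)*(u - 1)*(u^4 - 4*u^3 - 12*u^2 + 64*u - 64) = (u - 4)*(u - 2)*(u - 1)*(u^3 - 2*u^2 - 16*u + 32) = (u - 4)*(u - 2)*(u - 1)*(u + 4)*(u^2 - 6*u + 8) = (u - 4)*(u - 2)^2*(u - 1)*(u + 4)*(u - 4)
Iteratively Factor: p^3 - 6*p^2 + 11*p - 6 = (p - 2)*(p^2 - 4*p + 3) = (p - 2)*(p - 1)*(p - 3)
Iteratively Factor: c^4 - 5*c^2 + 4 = (c - 2)*(c^3 + 2*c^2 - c - 2) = (c - 2)*(c + 2)*(c^2 - 1) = (c - 2)*(c - 1)*(c + 2)*(c + 1)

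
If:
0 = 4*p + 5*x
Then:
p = -5*x/4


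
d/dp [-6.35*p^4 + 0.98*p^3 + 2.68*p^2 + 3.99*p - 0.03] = -25.4*p^3 + 2.94*p^2 + 5.36*p + 3.99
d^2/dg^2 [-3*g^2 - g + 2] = -6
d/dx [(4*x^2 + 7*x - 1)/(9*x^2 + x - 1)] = (-59*x^2 + 10*x - 6)/(81*x^4 + 18*x^3 - 17*x^2 - 2*x + 1)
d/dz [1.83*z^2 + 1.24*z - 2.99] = 3.66*z + 1.24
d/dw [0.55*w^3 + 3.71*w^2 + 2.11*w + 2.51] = 1.65*w^2 + 7.42*w + 2.11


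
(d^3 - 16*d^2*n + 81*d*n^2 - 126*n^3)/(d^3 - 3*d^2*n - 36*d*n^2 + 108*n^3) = (d - 7*n)/(d + 6*n)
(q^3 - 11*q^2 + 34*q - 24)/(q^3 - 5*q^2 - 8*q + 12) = (q - 4)/(q + 2)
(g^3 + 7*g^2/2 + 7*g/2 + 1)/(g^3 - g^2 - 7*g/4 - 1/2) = 2*(g^2 + 3*g + 2)/(2*g^2 - 3*g - 2)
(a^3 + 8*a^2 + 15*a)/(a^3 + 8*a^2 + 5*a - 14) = a*(a^2 + 8*a + 15)/(a^3 + 8*a^2 + 5*a - 14)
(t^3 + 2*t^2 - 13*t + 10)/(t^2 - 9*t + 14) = (t^2 + 4*t - 5)/(t - 7)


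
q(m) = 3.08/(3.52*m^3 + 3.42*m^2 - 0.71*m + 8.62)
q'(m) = 3.08*(-10.56*m^2 - 6.84*m + 0.71)/(3.52*m^3 + 3.42*m^2 - 0.71*m + 8.62)^2 = (-32.5248*m^2 - 21.0672*m + 2.1868)/(3.52*m^3 + 3.42*m^2 - 0.71*m + 8.62)^2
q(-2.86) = -0.07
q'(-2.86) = -0.11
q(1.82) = 0.08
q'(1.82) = -0.09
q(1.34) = 0.14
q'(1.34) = -0.17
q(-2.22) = -0.27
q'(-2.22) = -0.85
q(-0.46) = 0.33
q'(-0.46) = 0.06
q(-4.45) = -0.01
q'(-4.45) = -0.01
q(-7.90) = -0.00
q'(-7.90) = -0.00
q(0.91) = 0.23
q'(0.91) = -0.24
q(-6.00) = -0.00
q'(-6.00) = -0.00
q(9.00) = 0.00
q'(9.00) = -0.00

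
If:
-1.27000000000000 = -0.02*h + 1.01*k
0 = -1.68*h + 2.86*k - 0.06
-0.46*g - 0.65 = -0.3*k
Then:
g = -2.26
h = -2.25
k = -1.30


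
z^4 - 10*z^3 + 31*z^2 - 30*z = z*(z - 5)*(z - 3)*(z - 2)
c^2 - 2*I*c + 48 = (c - 8*I)*(c + 6*I)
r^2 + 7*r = r*(r + 7)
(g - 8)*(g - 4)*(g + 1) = g^3 - 11*g^2 + 20*g + 32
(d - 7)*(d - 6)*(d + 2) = d^3 - 11*d^2 + 16*d + 84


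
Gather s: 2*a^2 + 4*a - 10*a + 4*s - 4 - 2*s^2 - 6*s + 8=2*a^2 - 6*a - 2*s^2 - 2*s + 4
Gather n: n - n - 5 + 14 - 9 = 0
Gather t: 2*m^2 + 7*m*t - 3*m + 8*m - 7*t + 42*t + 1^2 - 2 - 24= 2*m^2 + 5*m + t*(7*m + 35) - 25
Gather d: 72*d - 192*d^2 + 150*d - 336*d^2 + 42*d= -528*d^2 + 264*d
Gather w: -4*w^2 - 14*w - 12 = -4*w^2 - 14*w - 12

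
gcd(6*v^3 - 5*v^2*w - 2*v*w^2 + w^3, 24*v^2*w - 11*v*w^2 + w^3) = 3*v - w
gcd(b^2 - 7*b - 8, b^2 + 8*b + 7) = b + 1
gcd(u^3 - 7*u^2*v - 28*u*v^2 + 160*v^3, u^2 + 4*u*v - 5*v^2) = u + 5*v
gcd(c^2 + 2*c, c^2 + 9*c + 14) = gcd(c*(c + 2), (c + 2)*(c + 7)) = c + 2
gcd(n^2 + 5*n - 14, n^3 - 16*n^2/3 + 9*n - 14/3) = n - 2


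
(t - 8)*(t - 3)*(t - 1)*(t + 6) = t^4 - 6*t^3 - 37*t^2 + 186*t - 144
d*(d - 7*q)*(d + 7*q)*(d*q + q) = d^4*q + d^3*q - 49*d^2*q^3 - 49*d*q^3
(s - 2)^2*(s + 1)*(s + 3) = s^4 - 9*s^2 + 4*s + 12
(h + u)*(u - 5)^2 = h*u^2 - 10*h*u + 25*h + u^3 - 10*u^2 + 25*u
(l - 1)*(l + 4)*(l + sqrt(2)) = l^3 + sqrt(2)*l^2 + 3*l^2 - 4*l + 3*sqrt(2)*l - 4*sqrt(2)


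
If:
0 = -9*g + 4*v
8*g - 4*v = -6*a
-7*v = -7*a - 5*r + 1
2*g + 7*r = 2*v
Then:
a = -14/1075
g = -84/1075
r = -6/215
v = -189/1075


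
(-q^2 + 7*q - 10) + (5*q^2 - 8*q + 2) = 4*q^2 - q - 8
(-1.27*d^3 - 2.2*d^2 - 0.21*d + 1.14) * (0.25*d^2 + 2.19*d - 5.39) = -0.3175*d^5 - 3.3313*d^4 + 1.9748*d^3 + 11.6831*d^2 + 3.6285*d - 6.1446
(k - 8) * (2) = 2*k - 16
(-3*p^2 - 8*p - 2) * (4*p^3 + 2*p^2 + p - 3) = -12*p^5 - 38*p^4 - 27*p^3 - 3*p^2 + 22*p + 6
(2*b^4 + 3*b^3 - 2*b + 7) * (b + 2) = 2*b^5 + 7*b^4 + 6*b^3 - 2*b^2 + 3*b + 14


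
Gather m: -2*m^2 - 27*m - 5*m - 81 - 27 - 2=-2*m^2 - 32*m - 110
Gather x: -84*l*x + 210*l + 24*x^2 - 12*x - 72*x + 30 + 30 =210*l + 24*x^2 + x*(-84*l - 84) + 60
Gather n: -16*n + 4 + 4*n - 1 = 3 - 12*n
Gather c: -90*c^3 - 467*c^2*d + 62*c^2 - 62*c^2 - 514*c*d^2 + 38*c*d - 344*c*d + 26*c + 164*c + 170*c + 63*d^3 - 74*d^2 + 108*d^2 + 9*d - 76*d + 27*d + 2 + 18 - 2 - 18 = -90*c^3 - 467*c^2*d + c*(-514*d^2 - 306*d + 360) + 63*d^3 + 34*d^2 - 40*d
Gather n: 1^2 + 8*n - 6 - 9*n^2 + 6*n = -9*n^2 + 14*n - 5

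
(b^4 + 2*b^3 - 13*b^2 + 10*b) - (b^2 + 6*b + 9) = b^4 + 2*b^3 - 14*b^2 + 4*b - 9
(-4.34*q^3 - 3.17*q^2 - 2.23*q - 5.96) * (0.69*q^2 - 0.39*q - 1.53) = -2.9946*q^5 - 0.494699999999999*q^4 + 6.3378*q^3 + 1.6074*q^2 + 5.7363*q + 9.1188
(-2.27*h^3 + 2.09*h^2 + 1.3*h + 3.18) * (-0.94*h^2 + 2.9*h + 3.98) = 2.1338*h^5 - 8.5476*h^4 - 4.1956*h^3 + 9.099*h^2 + 14.396*h + 12.6564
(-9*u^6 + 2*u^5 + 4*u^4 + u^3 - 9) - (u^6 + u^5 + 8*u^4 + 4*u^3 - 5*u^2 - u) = -10*u^6 + u^5 - 4*u^4 - 3*u^3 + 5*u^2 + u - 9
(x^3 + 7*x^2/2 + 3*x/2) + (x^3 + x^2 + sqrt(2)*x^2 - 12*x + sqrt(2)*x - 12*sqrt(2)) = 2*x^3 + sqrt(2)*x^2 + 9*x^2/2 - 21*x/2 + sqrt(2)*x - 12*sqrt(2)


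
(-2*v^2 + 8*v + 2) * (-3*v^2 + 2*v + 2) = 6*v^4 - 28*v^3 + 6*v^2 + 20*v + 4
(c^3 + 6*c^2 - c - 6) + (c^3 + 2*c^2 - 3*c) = 2*c^3 + 8*c^2 - 4*c - 6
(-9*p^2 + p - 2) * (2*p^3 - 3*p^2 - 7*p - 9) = -18*p^5 + 29*p^4 + 56*p^3 + 80*p^2 + 5*p + 18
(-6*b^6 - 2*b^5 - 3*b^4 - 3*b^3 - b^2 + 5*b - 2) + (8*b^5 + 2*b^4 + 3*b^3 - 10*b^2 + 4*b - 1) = -6*b^6 + 6*b^5 - b^4 - 11*b^2 + 9*b - 3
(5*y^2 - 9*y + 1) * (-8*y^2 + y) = -40*y^4 + 77*y^3 - 17*y^2 + y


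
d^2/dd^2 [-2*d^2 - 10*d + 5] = -4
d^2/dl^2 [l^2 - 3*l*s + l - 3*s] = 2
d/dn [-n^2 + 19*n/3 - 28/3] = 19/3 - 2*n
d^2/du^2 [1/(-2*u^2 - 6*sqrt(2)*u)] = (u*(u + 3*sqrt(2)) - (2*u + 3*sqrt(2))^2)/(u^3*(u + 3*sqrt(2))^3)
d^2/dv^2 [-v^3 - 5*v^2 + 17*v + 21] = -6*v - 10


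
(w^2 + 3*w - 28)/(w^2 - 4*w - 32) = (-w^2 - 3*w + 28)/(-w^2 + 4*w + 32)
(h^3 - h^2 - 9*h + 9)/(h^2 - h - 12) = (h^2 - 4*h + 3)/(h - 4)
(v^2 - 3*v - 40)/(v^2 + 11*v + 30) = (v - 8)/(v + 6)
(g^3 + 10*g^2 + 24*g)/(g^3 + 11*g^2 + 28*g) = (g + 6)/(g + 7)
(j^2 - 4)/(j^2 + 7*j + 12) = (j^2 - 4)/(j^2 + 7*j + 12)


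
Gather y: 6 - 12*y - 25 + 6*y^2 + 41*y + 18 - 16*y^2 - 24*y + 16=-10*y^2 + 5*y + 15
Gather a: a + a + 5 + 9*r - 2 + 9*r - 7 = 2*a + 18*r - 4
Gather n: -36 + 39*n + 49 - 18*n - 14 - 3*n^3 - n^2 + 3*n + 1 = -3*n^3 - n^2 + 24*n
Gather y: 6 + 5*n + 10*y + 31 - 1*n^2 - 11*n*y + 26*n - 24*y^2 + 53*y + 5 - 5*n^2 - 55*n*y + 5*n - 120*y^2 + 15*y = -6*n^2 + 36*n - 144*y^2 + y*(78 - 66*n) + 42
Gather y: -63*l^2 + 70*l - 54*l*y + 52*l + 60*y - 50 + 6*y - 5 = -63*l^2 + 122*l + y*(66 - 54*l) - 55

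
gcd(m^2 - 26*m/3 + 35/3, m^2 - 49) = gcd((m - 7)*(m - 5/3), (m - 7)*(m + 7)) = m - 7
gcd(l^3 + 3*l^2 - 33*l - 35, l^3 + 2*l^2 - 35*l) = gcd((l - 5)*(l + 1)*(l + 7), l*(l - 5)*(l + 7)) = l^2 + 2*l - 35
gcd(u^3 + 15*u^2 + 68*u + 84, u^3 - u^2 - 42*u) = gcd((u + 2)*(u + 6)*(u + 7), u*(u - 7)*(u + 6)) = u + 6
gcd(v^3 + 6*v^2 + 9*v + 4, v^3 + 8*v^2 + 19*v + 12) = v^2 + 5*v + 4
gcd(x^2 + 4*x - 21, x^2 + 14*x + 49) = x + 7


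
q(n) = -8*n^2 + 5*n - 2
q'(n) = 5 - 16*n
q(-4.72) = -203.83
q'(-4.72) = 80.52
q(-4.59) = -193.49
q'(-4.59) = 78.44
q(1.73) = -17.29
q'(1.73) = -22.68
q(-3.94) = -145.89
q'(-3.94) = 68.04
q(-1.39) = -24.41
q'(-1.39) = 27.24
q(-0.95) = -13.97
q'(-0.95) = 20.20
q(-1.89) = -40.03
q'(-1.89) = 35.24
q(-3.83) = -138.50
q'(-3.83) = 66.28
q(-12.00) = -1214.00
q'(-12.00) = 197.00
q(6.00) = -260.00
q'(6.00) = -91.00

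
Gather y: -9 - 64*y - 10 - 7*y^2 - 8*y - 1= -7*y^2 - 72*y - 20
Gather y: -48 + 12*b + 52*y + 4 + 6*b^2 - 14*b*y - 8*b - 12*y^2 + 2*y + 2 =6*b^2 + 4*b - 12*y^2 + y*(54 - 14*b) - 42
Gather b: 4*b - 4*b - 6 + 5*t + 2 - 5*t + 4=0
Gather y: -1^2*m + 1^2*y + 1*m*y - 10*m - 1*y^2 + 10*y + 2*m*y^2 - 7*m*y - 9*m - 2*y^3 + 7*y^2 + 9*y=-20*m - 2*y^3 + y^2*(2*m + 6) + y*(20 - 6*m)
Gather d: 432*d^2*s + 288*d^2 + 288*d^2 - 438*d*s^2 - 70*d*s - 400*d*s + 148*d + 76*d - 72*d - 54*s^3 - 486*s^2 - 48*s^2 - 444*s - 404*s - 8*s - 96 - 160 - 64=d^2*(432*s + 576) + d*(-438*s^2 - 470*s + 152) - 54*s^3 - 534*s^2 - 856*s - 320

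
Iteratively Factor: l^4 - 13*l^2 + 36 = (l + 3)*(l^3 - 3*l^2 - 4*l + 12) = (l - 3)*(l + 3)*(l^2 - 4) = (l - 3)*(l + 2)*(l + 3)*(l - 2)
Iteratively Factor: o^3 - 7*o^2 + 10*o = (o)*(o^2 - 7*o + 10) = o*(o - 2)*(o - 5)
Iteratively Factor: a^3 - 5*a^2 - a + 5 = (a - 5)*(a^2 - 1) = (a - 5)*(a + 1)*(a - 1)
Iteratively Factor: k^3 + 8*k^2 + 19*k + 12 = (k + 3)*(k^2 + 5*k + 4) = (k + 1)*(k + 3)*(k + 4)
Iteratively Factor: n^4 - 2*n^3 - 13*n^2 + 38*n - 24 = (n + 4)*(n^3 - 6*n^2 + 11*n - 6) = (n - 3)*(n + 4)*(n^2 - 3*n + 2) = (n - 3)*(n - 1)*(n + 4)*(n - 2)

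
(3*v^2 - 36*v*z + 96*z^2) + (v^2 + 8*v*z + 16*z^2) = 4*v^2 - 28*v*z + 112*z^2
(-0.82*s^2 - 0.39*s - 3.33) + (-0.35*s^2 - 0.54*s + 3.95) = -1.17*s^2 - 0.93*s + 0.62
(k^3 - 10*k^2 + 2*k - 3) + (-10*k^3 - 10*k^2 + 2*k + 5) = -9*k^3 - 20*k^2 + 4*k + 2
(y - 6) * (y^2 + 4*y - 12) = y^3 - 2*y^2 - 36*y + 72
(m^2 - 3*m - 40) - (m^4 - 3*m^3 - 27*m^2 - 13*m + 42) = -m^4 + 3*m^3 + 28*m^2 + 10*m - 82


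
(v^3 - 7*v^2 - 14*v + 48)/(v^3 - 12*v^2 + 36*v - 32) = (v + 3)/(v - 2)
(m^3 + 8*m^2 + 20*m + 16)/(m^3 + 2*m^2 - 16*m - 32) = (m + 2)/(m - 4)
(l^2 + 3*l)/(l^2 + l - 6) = l/(l - 2)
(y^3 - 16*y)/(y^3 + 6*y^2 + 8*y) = (y - 4)/(y + 2)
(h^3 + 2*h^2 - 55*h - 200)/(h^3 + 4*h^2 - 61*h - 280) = (h + 5)/(h + 7)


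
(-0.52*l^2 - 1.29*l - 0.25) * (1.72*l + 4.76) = -0.8944*l^3 - 4.694*l^2 - 6.5704*l - 1.19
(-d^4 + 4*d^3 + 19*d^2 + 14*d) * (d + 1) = -d^5 + 3*d^4 + 23*d^3 + 33*d^2 + 14*d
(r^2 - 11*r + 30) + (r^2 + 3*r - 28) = 2*r^2 - 8*r + 2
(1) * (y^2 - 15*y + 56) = y^2 - 15*y + 56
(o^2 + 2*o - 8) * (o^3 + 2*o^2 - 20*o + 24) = o^5 + 4*o^4 - 24*o^3 - 32*o^2 + 208*o - 192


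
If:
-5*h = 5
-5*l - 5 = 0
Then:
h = -1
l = -1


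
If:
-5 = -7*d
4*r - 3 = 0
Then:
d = 5/7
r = 3/4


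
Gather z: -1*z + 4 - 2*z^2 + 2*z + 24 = -2*z^2 + z + 28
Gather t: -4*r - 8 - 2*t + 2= -4*r - 2*t - 6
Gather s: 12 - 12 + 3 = 3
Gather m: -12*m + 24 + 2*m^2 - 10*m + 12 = 2*m^2 - 22*m + 36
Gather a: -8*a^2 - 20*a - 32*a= -8*a^2 - 52*a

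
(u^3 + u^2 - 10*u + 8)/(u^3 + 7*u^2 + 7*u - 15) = (u^2 + 2*u - 8)/(u^2 + 8*u + 15)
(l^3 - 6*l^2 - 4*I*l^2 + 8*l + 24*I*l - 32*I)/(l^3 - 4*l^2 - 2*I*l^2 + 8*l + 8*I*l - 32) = (l - 2)/(l + 2*I)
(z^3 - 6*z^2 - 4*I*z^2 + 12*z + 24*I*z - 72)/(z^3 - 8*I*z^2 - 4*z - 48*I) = (z - 6)/(z - 4*I)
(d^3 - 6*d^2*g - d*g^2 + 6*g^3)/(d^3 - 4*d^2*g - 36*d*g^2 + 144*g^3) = (d^2 - g^2)/(d^2 + 2*d*g - 24*g^2)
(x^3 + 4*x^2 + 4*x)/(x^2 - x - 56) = x*(x^2 + 4*x + 4)/(x^2 - x - 56)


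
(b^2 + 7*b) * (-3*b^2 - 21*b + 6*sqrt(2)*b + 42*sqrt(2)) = -3*b^4 - 42*b^3 + 6*sqrt(2)*b^3 - 147*b^2 + 84*sqrt(2)*b^2 + 294*sqrt(2)*b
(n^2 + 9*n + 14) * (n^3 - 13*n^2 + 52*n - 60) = n^5 - 4*n^4 - 51*n^3 + 226*n^2 + 188*n - 840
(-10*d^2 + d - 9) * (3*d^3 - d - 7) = -30*d^5 + 3*d^4 - 17*d^3 + 69*d^2 + 2*d + 63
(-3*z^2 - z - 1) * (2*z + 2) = -6*z^3 - 8*z^2 - 4*z - 2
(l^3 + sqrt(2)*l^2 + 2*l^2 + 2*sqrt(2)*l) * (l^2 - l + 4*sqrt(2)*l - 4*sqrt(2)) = l^5 + l^4 + 5*sqrt(2)*l^4 + 6*l^3 + 5*sqrt(2)*l^3 - 10*sqrt(2)*l^2 + 8*l^2 - 16*l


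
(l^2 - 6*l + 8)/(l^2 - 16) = (l - 2)/(l + 4)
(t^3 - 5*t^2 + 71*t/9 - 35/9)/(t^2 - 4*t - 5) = (-9*t^3 + 45*t^2 - 71*t + 35)/(9*(-t^2 + 4*t + 5))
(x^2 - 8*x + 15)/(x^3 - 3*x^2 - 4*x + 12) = (x - 5)/(x^2 - 4)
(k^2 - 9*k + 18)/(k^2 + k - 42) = (k - 3)/(k + 7)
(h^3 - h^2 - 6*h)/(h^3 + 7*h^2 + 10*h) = (h - 3)/(h + 5)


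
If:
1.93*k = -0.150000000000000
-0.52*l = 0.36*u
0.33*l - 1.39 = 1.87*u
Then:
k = -0.08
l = 0.46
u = -0.66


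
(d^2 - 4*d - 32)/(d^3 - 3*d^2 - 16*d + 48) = (d - 8)/(d^2 - 7*d + 12)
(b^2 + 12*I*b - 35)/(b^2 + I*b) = (b^2 + 12*I*b - 35)/(b*(b + I))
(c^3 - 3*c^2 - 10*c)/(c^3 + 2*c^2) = (c - 5)/c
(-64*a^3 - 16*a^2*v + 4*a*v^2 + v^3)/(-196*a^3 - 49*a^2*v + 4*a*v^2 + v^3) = (-16*a^2 + v^2)/(-49*a^2 + v^2)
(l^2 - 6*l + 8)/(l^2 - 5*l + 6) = (l - 4)/(l - 3)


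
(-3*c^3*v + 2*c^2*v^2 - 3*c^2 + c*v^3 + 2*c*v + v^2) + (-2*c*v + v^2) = -3*c^3*v + 2*c^2*v^2 - 3*c^2 + c*v^3 + 2*v^2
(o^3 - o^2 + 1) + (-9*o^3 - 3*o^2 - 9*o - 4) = -8*o^3 - 4*o^2 - 9*o - 3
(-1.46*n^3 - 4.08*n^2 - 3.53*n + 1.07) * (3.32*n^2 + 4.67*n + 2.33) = -4.8472*n^5 - 20.3638*n^4 - 34.175*n^3 - 22.4391*n^2 - 3.228*n + 2.4931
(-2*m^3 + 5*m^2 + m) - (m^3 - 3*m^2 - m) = -3*m^3 + 8*m^2 + 2*m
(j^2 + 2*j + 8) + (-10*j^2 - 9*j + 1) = -9*j^2 - 7*j + 9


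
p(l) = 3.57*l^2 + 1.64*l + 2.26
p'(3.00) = 23.06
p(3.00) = 39.31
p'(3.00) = 23.06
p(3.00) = 39.31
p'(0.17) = 2.85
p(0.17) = 2.64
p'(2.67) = 20.70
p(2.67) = 32.09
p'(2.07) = 16.42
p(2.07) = 20.95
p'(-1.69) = -10.43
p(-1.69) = 9.68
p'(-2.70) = -17.64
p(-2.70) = 23.86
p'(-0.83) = -4.29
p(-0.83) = 3.36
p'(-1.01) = -5.57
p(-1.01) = 4.25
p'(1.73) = 13.99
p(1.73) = 15.78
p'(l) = 7.14*l + 1.64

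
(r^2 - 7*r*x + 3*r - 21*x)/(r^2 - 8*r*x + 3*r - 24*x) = (-r + 7*x)/(-r + 8*x)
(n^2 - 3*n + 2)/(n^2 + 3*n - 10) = (n - 1)/(n + 5)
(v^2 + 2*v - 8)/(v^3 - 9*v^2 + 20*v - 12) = (v + 4)/(v^2 - 7*v + 6)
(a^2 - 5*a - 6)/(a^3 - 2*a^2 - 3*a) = (a - 6)/(a*(a - 3))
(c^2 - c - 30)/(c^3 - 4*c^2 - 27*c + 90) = 1/(c - 3)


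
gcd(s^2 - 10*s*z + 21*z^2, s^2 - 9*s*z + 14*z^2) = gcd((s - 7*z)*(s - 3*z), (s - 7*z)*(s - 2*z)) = -s + 7*z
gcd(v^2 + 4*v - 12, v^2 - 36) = v + 6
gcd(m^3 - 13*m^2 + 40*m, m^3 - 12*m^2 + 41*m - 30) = m - 5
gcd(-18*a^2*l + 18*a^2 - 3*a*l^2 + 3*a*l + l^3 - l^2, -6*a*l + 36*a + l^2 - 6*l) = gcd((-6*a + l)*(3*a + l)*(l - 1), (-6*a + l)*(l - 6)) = 6*a - l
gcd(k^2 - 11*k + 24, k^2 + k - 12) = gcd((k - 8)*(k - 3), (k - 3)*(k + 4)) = k - 3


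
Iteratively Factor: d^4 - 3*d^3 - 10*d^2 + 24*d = (d - 2)*(d^3 - d^2 - 12*d) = (d - 2)*(d + 3)*(d^2 - 4*d) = (d - 4)*(d - 2)*(d + 3)*(d)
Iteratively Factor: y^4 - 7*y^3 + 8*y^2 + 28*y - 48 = (y - 3)*(y^3 - 4*y^2 - 4*y + 16) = (y - 4)*(y - 3)*(y^2 - 4) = (y - 4)*(y - 3)*(y - 2)*(y + 2)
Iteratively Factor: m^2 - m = (m)*(m - 1)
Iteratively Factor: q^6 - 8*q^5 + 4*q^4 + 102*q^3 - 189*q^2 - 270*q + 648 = (q + 2)*(q^5 - 10*q^4 + 24*q^3 + 54*q^2 - 297*q + 324) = (q - 4)*(q + 2)*(q^4 - 6*q^3 + 54*q - 81) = (q - 4)*(q - 3)*(q + 2)*(q^3 - 3*q^2 - 9*q + 27) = (q - 4)*(q - 3)*(q + 2)*(q + 3)*(q^2 - 6*q + 9) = (q - 4)*(q - 3)^2*(q + 2)*(q + 3)*(q - 3)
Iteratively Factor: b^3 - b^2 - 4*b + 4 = (b + 2)*(b^2 - 3*b + 2) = (b - 2)*(b + 2)*(b - 1)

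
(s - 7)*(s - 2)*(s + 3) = s^3 - 6*s^2 - 13*s + 42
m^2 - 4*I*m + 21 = (m - 7*I)*(m + 3*I)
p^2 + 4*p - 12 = (p - 2)*(p + 6)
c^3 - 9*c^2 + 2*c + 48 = (c - 8)*(c - 3)*(c + 2)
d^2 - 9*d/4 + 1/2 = (d - 2)*(d - 1/4)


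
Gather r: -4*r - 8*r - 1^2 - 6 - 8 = -12*r - 15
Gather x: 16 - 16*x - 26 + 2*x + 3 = -14*x - 7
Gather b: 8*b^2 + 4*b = 8*b^2 + 4*b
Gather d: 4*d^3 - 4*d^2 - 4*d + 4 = 4*d^3 - 4*d^2 - 4*d + 4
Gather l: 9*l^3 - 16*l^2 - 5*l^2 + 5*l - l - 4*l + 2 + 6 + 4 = 9*l^3 - 21*l^2 + 12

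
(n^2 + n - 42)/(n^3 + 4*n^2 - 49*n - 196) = (n - 6)/(n^2 - 3*n - 28)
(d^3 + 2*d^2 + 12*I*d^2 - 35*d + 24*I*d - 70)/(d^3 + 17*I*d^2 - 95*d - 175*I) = (d + 2)/(d + 5*I)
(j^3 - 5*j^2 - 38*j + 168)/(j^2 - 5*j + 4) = (j^2 - j - 42)/(j - 1)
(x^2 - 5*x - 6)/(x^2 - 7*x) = (x^2 - 5*x - 6)/(x*(x - 7))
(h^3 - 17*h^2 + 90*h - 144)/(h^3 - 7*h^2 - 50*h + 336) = (h - 3)/(h + 7)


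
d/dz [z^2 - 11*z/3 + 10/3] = 2*z - 11/3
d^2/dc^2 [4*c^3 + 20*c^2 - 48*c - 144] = 24*c + 40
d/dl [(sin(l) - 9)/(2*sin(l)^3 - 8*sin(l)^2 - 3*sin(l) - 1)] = (-147*sin(l) + sin(3*l) - 31*cos(2*l) + 3)*cos(l)/(-2*sin(l)^3 + 8*sin(l)^2 + 3*sin(l) + 1)^2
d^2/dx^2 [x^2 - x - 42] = 2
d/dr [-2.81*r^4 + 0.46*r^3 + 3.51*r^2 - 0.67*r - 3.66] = -11.24*r^3 + 1.38*r^2 + 7.02*r - 0.67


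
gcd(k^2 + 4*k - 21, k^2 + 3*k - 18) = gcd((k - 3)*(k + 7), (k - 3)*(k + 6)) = k - 3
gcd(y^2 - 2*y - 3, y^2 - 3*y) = y - 3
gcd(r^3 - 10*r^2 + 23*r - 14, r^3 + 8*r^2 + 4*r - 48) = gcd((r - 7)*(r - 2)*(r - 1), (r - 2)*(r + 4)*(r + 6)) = r - 2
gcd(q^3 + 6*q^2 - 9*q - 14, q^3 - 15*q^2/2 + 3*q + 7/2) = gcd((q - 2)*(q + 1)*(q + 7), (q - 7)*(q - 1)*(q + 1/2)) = 1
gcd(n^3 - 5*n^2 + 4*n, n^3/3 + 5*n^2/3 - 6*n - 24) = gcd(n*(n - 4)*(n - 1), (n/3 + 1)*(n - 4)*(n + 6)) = n - 4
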